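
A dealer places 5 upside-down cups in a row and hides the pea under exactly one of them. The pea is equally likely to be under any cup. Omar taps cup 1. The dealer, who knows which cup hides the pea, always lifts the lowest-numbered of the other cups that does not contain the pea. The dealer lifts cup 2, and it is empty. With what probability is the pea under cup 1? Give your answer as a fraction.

Condition on the true location of the pea.
If it is under any of cups 1, 3, 4, and 5 (prior 1/5 each): cup 2 is the lowest-numbered option available, probability 1; weight (1/5)·1 = 1/5 each.
If it is under cup 2 (prior 1/5): the dealer opened cup 2, so this case is ruled out; weight (1/5)·0 = 0.
The weights sum to 4/5.
So P(the pea under cup 1 | the dealer opened cup 2) = (1/5) / (4/5) = 1/4.

1/4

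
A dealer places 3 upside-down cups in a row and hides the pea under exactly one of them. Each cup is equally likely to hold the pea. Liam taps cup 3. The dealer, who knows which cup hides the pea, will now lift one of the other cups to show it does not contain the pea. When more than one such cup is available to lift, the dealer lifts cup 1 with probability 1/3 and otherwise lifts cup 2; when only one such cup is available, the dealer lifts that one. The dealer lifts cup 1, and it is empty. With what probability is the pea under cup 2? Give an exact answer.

3/4

Apply Bayes' rule, conditioning on where the pea actually is.
If it is under cup 1 (prior 1/3): the dealer opened cup 1, so this case is ruled out; weight (1/3)·0 = 0.
If it is under cup 2 (prior 1/3): only cup 1 is available, probability 1; weight (1/3)·1 = 1/3.
If it is under cup 3 (prior 1/3): cup 1 is available, opened with probability 1/3; weight (1/3)·(1/3) = 1/9.
The weights sum to 4/9.
So P(the pea under cup 2 | the dealer opened cup 1) = (1/3) / (4/9) = 3/4.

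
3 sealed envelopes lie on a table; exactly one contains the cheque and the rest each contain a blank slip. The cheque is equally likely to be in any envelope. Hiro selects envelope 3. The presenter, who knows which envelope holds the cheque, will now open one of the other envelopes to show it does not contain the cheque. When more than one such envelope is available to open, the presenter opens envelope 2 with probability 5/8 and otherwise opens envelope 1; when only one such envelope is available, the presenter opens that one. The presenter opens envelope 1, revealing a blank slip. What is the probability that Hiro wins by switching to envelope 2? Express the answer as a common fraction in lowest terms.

8/11

Condition on the true location of the cheque.
If it is in envelope 1 (prior 1/3): the presenter opened envelope 1, so this case is ruled out; weight (1/3)·0 = 0.
If it is in envelope 2 (prior 1/3): only envelope 1 is available, probability 1; weight (1/3)·1 = 1/3.
If it is in envelope 3 (prior 1/3): envelope 2 is available but not opened, probability 3/8; weight (1/3)·(3/8) = 1/8.
The weights sum to 11/24.
So P(the cheque in envelope 2 | the presenter opened envelope 1) = (1/3) / (11/24) = 8/11.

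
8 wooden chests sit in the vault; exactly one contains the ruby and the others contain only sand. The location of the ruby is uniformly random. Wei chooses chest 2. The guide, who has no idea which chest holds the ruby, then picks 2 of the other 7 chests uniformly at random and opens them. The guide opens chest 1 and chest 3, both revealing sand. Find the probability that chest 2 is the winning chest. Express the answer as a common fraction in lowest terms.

Apply Bayes' rule, conditioning on where the ruby actually is.
If it is in either of chests 1 and 3 (prior 1/8 each): that chest was opened and seen not to hold the prize — ruled out; weight (1/8)·0 = 0 each.
If it is in any of chests 2, 4, 5, 6, 7, and 8 (prior 1/8 each): the guide picks exactly this set with probability 1/21 regardless, and none is the prize; weight (1/8)·(1/21) = 1/168 each.
The weights sum to 1/28.
So P(the ruby in chest 2 | the guide opened chest 1 and chest 3) = (1/168) / (1/28) = 1/6.

1/6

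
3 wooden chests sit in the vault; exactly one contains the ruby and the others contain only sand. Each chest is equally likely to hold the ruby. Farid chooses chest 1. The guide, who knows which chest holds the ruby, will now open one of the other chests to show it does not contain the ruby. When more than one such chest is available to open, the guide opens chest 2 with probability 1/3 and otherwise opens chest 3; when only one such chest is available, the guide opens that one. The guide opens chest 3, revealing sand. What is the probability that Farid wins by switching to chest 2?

3/5

Condition on the true location of the ruby.
If it is in chest 1 (prior 1/3): chest 2 is available but not opened, probability 2/3; weight (1/3)·(2/3) = 2/9.
If it is in chest 2 (prior 1/3): only chest 3 is available, probability 1; weight (1/3)·1 = 1/3.
If it is in chest 3 (prior 1/3): the guide opened chest 3, so this case is ruled out; weight (1/3)·0 = 0.
The weights sum to 5/9.
So P(the ruby in chest 2 | the guide opened chest 3) = (1/3) / (5/9) = 3/5.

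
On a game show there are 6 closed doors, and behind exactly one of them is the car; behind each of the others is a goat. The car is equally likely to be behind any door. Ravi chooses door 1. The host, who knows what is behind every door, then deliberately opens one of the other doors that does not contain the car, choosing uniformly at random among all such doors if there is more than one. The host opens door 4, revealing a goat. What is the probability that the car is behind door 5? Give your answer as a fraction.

5/24

Consider each possible location of the car in turn.
If it is behind door 1 (prior 1/6): the host has 5 equally likely choices, so probability 1/5; weight (1/6)·(1/5) = 1/30.
If it is behind any of doors 2, 3, 5, and 6 (prior 1/6 each): the host has 4 equally likely choices, so probability 1/4; weight (1/6)·(1/4) = 1/24 each.
If it is behind door 4 (prior 1/6): the host opened door 4, so this case is ruled out; weight (1/6)·0 = 0.
The weights sum to 1/5.
So P(the car behind door 5 | the host opened door 4) = (1/24) / (1/5) = 5/24.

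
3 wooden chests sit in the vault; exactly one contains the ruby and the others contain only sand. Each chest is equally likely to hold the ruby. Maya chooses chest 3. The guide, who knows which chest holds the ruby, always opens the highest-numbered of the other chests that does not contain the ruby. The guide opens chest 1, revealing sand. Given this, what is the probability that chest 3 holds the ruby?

Condition on the true location of the ruby.
If it is in chest 1 (prior 1/3): the guide opened chest 1, so this case is ruled out; weight (1/3)·0 = 0.
If it is in chest 2 (prior 1/3): chest 1 is the highest-numbered option available, probability 1; weight (1/3)·1 = 1/3.
If it is in chest 3 (prior 1/3): the guide would have opened chest 2 instead, probability 0; weight (1/3)·0 = 0.
The weights sum to 1/3.
So P(the ruby in chest 3 | the guide opened chest 1) = 0 / (1/3) = 0.

0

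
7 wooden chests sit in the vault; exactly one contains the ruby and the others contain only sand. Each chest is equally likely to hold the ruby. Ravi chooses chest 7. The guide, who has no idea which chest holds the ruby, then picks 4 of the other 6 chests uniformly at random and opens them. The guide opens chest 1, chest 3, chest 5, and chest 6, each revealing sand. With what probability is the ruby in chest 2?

1/3

Consider each possible location of the ruby in turn.
If it is in any of chests 1, 3, 5, and 6 (prior 1/7 each): that chest was opened and seen not to hold the prize — ruled out; weight (1/7)·0 = 0 each.
If it is in any of chests 2, 4, and 7 (prior 1/7 each): the guide picks exactly this set with probability 1/15 regardless, and none is the prize; weight (1/7)·(1/15) = 1/105 each.
The weights sum to 1/35.
So P(the ruby in chest 2 | the guide opened chest 1, chest 3, chest 5, and chest 6) = (1/105) / (1/35) = 1/3.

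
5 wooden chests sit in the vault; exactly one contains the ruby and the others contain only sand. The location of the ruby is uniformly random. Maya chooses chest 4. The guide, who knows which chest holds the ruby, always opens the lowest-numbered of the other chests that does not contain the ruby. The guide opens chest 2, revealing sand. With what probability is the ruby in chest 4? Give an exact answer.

0

Condition on the true location of the ruby.
If it is in chest 1 (prior 1/5): chest 2 is the lowest-numbered option available, probability 1; weight (1/5)·1 = 1/5.
If it is in chest 2 (prior 1/5): the guide opened chest 2, so this case is ruled out; weight (1/5)·0 = 0.
If it is in any of chests 3, 4, and 5 (prior 1/5 each): the guide would have opened chest 1 instead, probability 0; weight (1/5)·0 = 0 each.
The weights sum to 1/5.
So P(the ruby in chest 4 | the guide opened chest 2) = 0 / (1/5) = 0.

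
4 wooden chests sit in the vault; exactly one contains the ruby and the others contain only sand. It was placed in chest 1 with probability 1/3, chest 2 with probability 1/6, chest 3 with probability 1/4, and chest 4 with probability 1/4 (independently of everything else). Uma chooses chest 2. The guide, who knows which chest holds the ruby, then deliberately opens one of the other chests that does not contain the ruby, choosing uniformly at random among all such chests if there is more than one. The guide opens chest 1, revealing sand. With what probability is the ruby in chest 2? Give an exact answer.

2/11

Apply Bayes' rule, conditioning on where the ruby actually is.
If it is in chest 1 (prior 1/3): the guide opened chest 1, so this case is ruled out; weight (1/3)·0 = 0.
If it is in chest 2 (prior 1/6): the guide has 3 equally likely choices, so probability 1/3; weight (1/6)·(1/3) = 1/18.
If it is in either of chests 3 and 4 (prior 1/4 each): the guide has 2 equally likely choices, so probability 1/2; weight (1/4)·(1/2) = 1/8 each.
The weights sum to 11/36.
So P(the ruby in chest 2 | the guide opened chest 1) = (1/18) / (11/36) = 2/11.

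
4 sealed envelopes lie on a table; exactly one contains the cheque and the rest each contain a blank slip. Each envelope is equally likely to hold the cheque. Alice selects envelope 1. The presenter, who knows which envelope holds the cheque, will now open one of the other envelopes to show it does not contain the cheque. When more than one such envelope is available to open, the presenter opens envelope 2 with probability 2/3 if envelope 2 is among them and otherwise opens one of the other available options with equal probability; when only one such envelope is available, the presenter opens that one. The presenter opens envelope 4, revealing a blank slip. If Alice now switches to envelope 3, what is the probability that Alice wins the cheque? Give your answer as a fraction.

Condition on the true location of the cheque.
If it is in envelope 1 (prior 1/4): envelope 2 is available but not opened; envelope 4 gets probability (1 − 2/3)/2 = 1/6; weight (1/4)·(1/6) = 1/24.
If it is in envelope 2 (prior 1/4): envelope 2 holds the prize so is unavailable; the presenter chooses uniformly among the 2 others, probability 1/2; weight (1/4)·(1/2) = 1/8.
If it is in envelope 3 (prior 1/4): envelope 2 is available but not opened, probability 1/3; weight (1/4)·(1/3) = 1/12.
If it is in envelope 4 (prior 1/4): the presenter opened envelope 4, so this case is ruled out; weight (1/4)·0 = 0.
The weights sum to 1/4.
So P(the cheque in envelope 3 | the presenter opened envelope 4) = (1/12) / (1/4) = 1/3.

1/3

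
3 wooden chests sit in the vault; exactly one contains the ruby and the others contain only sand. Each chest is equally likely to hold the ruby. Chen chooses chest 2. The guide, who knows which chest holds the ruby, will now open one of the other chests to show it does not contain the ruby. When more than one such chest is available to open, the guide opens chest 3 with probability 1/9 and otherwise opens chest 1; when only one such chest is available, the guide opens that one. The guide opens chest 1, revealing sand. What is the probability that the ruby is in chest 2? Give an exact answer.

Apply Bayes' rule, conditioning on where the ruby actually is.
If it is in chest 1 (prior 1/3): the guide opened chest 1, so this case is ruled out; weight (1/3)·0 = 0.
If it is in chest 2 (prior 1/3): chest 3 is available but not opened, probability 8/9; weight (1/3)·(8/9) = 8/27.
If it is in chest 3 (prior 1/3): only chest 1 is available, probability 1; weight (1/3)·1 = 1/3.
The weights sum to 17/27.
So P(the ruby in chest 2 | the guide opened chest 1) = (8/27) / (17/27) = 8/17.

8/17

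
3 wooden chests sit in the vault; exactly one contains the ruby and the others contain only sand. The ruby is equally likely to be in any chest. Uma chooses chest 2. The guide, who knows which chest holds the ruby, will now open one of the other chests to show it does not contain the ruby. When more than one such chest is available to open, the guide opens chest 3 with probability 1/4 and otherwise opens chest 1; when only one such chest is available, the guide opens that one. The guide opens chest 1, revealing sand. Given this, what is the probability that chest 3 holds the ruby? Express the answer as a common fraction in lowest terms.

Apply Bayes' rule, conditioning on where the ruby actually is.
If it is in chest 1 (prior 1/3): the guide opened chest 1, so this case is ruled out; weight (1/3)·0 = 0.
If it is in chest 2 (prior 1/3): chest 3 is available but not opened, probability 3/4; weight (1/3)·(3/4) = 1/4.
If it is in chest 3 (prior 1/3): only chest 1 is available, probability 1; weight (1/3)·1 = 1/3.
The weights sum to 7/12.
So P(the ruby in chest 3 | the guide opened chest 1) = (1/3) / (7/12) = 4/7.

4/7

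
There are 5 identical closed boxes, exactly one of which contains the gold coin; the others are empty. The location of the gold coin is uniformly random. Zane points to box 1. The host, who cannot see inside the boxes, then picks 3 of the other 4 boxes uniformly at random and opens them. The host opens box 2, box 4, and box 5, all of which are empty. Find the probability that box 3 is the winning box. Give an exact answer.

Because the host chose which boxes to open without knowing where the gold coin is, the choice is independent of the prize location. Learning that none of the 3 opened boxes holds the gold coin simply rules out those 3 locations and leaves the remaining 2 boxes still equally likely by symmetry.
So P(the gold coin in box 3) = 1/2.

1/2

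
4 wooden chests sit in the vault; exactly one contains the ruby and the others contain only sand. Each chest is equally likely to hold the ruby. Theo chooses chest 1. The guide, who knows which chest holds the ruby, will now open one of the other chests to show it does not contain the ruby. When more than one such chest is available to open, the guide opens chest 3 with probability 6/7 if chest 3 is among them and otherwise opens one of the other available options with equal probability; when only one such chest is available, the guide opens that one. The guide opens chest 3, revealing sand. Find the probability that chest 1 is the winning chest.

Apply Bayes' rule, conditioning on where the ruby actually is.
If it is in any of chests 1, 2, and 4 (prior 1/4 each): chest 3 is available, opened with probability 6/7; weight (1/4)·(6/7) = 3/14 each.
If it is in chest 3 (prior 1/4): the guide opened chest 3, so this case is ruled out; weight (1/4)·0 = 0.
The weights sum to 9/14.
So P(the ruby in chest 1 | the guide opened chest 3) = (3/14) / (9/14) = 1/3.

1/3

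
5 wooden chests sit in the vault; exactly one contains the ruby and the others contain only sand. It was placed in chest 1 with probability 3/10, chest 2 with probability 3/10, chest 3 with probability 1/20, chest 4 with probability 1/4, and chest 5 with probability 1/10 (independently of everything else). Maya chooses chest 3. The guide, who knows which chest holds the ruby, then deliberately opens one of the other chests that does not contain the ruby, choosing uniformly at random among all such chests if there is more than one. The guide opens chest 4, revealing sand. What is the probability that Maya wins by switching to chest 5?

8/59

Condition on the true location of the ruby.
If it is in either of chests 1 and 2 (prior 3/10 each): the guide has 3 equally likely choices, so probability 1/3; weight (3/10)·(1/3) = 1/10 each.
If it is in chest 3 (prior 1/20): the guide has 4 equally likely choices, so probability 1/4; weight (1/20)·(1/4) = 1/80.
If it is in chest 4 (prior 1/4): the guide opened chest 4, so this case is ruled out; weight (1/4)·0 = 0.
If it is in chest 5 (prior 1/10): the guide has 3 equally likely choices, so probability 1/3; weight (1/10)·(1/3) = 1/30.
The weights sum to 59/240.
So P(the ruby in chest 5 | the guide opened chest 4) = (1/30) / (59/240) = 8/59.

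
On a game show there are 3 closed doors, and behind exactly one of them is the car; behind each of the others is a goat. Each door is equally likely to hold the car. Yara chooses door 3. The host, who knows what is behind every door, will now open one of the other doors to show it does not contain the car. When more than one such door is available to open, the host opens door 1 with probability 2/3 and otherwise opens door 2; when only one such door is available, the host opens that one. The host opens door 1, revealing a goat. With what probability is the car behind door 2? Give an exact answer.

3/5

Apply Bayes' rule, conditioning on where the car actually is.
If it is behind door 1 (prior 1/3): the host opened door 1, so this case is ruled out; weight (1/3)·0 = 0.
If it is behind door 2 (prior 1/3): only door 1 is available, probability 1; weight (1/3)·1 = 1/3.
If it is behind door 3 (prior 1/3): door 1 is available, opened with probability 2/3; weight (1/3)·(2/3) = 2/9.
The weights sum to 5/9.
So P(the car behind door 2 | the host opened door 1) = (1/3) / (5/9) = 3/5.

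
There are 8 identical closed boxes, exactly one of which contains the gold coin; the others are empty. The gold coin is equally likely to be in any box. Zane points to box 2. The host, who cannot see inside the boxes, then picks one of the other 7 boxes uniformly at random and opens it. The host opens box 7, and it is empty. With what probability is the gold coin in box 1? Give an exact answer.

1/7

Because the host chose which box to open without knowing where the gold coin is, the choice is independent of the prize location. Learning that box 7 does not hold the gold coin simply rules out that one location and leaves the remaining 7 boxes still equally likely by symmetry.
So P(the gold coin in box 1) = 1/7.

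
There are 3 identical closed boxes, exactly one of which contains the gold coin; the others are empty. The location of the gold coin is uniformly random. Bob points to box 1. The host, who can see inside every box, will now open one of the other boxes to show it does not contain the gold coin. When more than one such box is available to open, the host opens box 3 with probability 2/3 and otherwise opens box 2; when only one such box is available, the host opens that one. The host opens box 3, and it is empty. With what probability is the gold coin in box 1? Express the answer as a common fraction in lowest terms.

Condition on the true location of the gold coin.
If it is in box 1 (prior 1/3): box 3 is available, opened with probability 2/3; weight (1/3)·(2/3) = 2/9.
If it is in box 2 (prior 1/3): only box 3 is available, probability 1; weight (1/3)·1 = 1/3.
If it is in box 3 (prior 1/3): the host opened box 3, so this case is ruled out; weight (1/3)·0 = 0.
The weights sum to 5/9.
So P(the gold coin in box 1 | the host opened box 3) = (2/9) / (5/9) = 2/5.

2/5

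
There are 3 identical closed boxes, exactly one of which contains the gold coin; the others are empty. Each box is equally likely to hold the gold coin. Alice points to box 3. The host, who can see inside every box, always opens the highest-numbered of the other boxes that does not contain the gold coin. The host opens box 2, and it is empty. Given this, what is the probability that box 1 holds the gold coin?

Consider each possible location of the gold coin in turn.
If it is in either of boxes 1 and 3 (prior 1/3 each): box 2 is the highest-numbered option available, probability 1; weight (1/3)·1 = 1/3 each.
If it is in box 2 (prior 1/3): the host opened box 2, so this case is ruled out; weight (1/3)·0 = 0.
The weights sum to 2/3.
So P(the gold coin in box 1 | the host opened box 2) = (1/3) / (2/3) = 1/2.

1/2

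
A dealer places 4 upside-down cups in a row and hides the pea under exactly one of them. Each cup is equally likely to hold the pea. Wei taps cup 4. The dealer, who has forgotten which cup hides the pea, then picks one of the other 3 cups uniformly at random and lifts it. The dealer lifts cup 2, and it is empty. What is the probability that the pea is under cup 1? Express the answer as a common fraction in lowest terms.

Condition on the true location of the pea.
If it is under any of cups 1, 3, and 4 (prior 1/4 each): the dealer picks cup 2 with probability 1/3 regardless, and it is not the prize; weight (1/4)·(1/3) = 1/12 each.
If it is under cup 2 (prior 1/4): the dealer opened cup 2, so this case is ruled out; weight (1/4)·0 = 0.
The weights sum to 1/4.
So P(the pea under cup 1 | the dealer opened cup 2) = (1/12) / (1/4) = 1/3.

1/3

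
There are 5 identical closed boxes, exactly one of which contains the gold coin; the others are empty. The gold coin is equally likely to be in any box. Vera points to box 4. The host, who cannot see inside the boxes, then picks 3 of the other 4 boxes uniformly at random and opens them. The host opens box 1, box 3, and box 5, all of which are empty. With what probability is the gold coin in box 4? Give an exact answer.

Condition on the true location of the gold coin.
If it is in any of boxes 1, 3, and 5 (prior 1/5 each): that box was opened and seen not to hold the prize — ruled out; weight (1/5)·0 = 0 each.
If it is in either of boxes 2 and 4 (prior 1/5 each): the host picks exactly this set with probability 1/4 regardless, and none is the prize; weight (1/5)·(1/4) = 1/20 each.
The weights sum to 1/10.
So P(the gold coin in box 4 | the host opened box 1, box 3, and box 5) = (1/20) / (1/10) = 1/2.

1/2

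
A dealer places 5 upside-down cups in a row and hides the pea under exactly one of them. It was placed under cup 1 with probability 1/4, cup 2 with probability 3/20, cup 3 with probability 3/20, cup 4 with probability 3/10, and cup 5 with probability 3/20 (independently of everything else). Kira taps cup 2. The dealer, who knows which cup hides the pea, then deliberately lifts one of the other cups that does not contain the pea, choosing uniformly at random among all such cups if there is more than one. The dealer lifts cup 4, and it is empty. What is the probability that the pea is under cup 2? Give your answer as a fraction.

9/53

Consider each possible location of the pea in turn.
If it is under cup 1 (prior 1/4): the dealer has 3 equally likely choices, so probability 1/3; weight (1/4)·(1/3) = 1/12.
If it is under cup 2 (prior 3/20): the dealer has 4 equally likely choices, so probability 1/4; weight (3/20)·(1/4) = 3/80.
If it is under either of cups 3 and 5 (prior 3/20 each): the dealer has 3 equally likely choices, so probability 1/3; weight (3/20)·(1/3) = 1/20 each.
If it is under cup 4 (prior 3/10): the dealer opened cup 4, so this case is ruled out; weight (3/10)·0 = 0.
The weights sum to 53/240.
So P(the pea under cup 2 | the dealer opened cup 4) = (3/80) / (53/240) = 9/53.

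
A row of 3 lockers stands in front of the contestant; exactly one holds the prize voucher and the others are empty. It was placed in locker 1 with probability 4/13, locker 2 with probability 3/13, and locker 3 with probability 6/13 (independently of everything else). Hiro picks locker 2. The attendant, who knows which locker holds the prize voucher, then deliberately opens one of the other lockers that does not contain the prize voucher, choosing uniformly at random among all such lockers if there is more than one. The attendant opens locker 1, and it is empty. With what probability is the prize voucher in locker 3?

Apply Bayes' rule, conditioning on where the prize voucher actually is.
If it is in locker 1 (prior 4/13): the attendant opened locker 1, so this case is ruled out; weight (4/13)·0 = 0.
If it is in locker 2 (prior 3/13): the attendant has 2 equally likely choices, so probability 1/2; weight (3/13)·(1/2) = 3/26.
If it is in locker 3 (prior 6/13): the attendant has no choice, probability 1; weight (6/13)·1 = 6/13.
The weights sum to 15/26.
So P(the prize voucher in locker 3 | the attendant opened locker 1) = (6/13) / (15/26) = 4/5.

4/5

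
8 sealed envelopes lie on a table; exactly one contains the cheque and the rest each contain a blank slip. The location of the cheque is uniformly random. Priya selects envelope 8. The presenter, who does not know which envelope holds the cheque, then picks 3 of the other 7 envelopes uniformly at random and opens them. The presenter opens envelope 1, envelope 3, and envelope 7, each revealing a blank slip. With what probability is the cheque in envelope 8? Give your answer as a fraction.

1/5

Because the presenter chose which envelopes to open without knowing where the cheque is, the choice is independent of the prize location. Learning that none of the 3 opened envelopes holds the cheque simply rules out those 3 locations and leaves the remaining 5 envelopes still equally likely by symmetry.
So P(the cheque in envelope 8) = 1/5.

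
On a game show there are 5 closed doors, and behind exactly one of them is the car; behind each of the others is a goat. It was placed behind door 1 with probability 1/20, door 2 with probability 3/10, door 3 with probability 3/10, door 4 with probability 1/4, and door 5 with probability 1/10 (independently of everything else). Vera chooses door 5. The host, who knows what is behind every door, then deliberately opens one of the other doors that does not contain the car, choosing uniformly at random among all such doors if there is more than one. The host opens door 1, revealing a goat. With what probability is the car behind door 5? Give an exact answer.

Condition on the true location of the car.
If it is behind door 1 (prior 1/20): the host opened door 1, so this case is ruled out; weight (1/20)·0 = 0.
If it is behind either of doors 2 and 3 (prior 3/10 each): the host has 3 equally likely choices, so probability 1/3; weight (3/10)·(1/3) = 1/10 each.
If it is behind door 4 (prior 1/4): the host has 3 equally likely choices, so probability 1/3; weight (1/4)·(1/3) = 1/12.
If it is behind door 5 (prior 1/10): the host has 4 equally likely choices, so probability 1/4; weight (1/10)·(1/4) = 1/40.
The weights sum to 37/120.
So P(the car behind door 5 | the host opened door 1) = (1/40) / (37/120) = 3/37.

3/37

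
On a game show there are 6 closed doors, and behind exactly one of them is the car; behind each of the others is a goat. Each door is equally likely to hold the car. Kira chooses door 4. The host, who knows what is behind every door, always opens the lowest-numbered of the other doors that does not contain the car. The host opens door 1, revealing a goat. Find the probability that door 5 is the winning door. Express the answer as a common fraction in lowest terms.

Apply Bayes' rule, conditioning on where the car actually is.
If it is behind door 1 (prior 1/6): the host opened door 1, so this case is ruled out; weight (1/6)·0 = 0.
If it is behind any of doors 2, 3, 4, 5, and 6 (prior 1/6 each): door 1 is the lowest-numbered option available, probability 1; weight (1/6)·1 = 1/6 each.
The weights sum to 5/6.
So P(the car behind door 5 | the host opened door 1) = (1/6) / (5/6) = 1/5.

1/5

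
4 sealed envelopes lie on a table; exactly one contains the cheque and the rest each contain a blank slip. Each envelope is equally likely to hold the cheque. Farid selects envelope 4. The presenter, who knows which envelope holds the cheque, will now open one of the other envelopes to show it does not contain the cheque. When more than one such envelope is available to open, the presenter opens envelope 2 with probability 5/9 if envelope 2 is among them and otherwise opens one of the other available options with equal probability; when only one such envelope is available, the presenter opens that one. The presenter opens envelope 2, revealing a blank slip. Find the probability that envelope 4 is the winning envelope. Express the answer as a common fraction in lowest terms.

1/3

Consider each possible location of the cheque in turn.
If it is in any of envelopes 1, 3, and 4 (prior 1/4 each): envelope 2 is available, opened with probability 5/9; weight (1/4)·(5/9) = 5/36 each.
If it is in envelope 2 (prior 1/4): the presenter opened envelope 2, so this case is ruled out; weight (1/4)·0 = 0.
The weights sum to 5/12.
So P(the cheque in envelope 4 | the presenter opened envelope 2) = (5/36) / (5/12) = 1/3.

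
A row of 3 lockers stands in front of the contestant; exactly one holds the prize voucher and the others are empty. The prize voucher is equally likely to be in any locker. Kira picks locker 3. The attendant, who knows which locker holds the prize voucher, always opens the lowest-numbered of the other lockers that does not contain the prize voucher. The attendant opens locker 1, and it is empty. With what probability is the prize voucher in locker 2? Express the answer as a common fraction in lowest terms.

1/2

Condition on the true location of the prize voucher.
If it is in locker 1 (prior 1/3): the attendant opened locker 1, so this case is ruled out; weight (1/3)·0 = 0.
If it is in either of lockers 2 and 3 (prior 1/3 each): locker 1 is the lowest-numbered option available, probability 1; weight (1/3)·1 = 1/3 each.
The weights sum to 2/3.
So P(the prize voucher in locker 2 | the attendant opened locker 1) = (1/3) / (2/3) = 1/2.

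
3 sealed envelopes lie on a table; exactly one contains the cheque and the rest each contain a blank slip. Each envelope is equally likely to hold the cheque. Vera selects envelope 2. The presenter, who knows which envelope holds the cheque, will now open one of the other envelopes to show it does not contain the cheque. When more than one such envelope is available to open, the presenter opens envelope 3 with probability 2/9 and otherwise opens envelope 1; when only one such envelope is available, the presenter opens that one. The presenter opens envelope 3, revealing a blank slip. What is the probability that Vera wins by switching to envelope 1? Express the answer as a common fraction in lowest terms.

Consider each possible location of the cheque in turn.
If it is in envelope 1 (prior 1/3): only envelope 3 is available, probability 1; weight (1/3)·1 = 1/3.
If it is in envelope 2 (prior 1/3): envelope 3 is available, opened with probability 2/9; weight (1/3)·(2/9) = 2/27.
If it is in envelope 3 (prior 1/3): the presenter opened envelope 3, so this case is ruled out; weight (1/3)·0 = 0.
The weights sum to 11/27.
So P(the cheque in envelope 1 | the presenter opened envelope 3) = (1/3) / (11/27) = 9/11.

9/11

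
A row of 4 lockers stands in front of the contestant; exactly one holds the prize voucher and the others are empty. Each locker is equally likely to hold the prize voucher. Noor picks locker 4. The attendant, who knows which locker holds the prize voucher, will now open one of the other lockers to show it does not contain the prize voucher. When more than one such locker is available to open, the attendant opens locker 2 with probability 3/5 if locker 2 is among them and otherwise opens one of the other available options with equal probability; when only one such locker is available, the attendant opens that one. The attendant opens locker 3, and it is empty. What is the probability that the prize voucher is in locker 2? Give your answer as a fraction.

5/11

Condition on the true location of the prize voucher.
If it is in locker 1 (prior 1/4): locker 2 is available but not opened, probability 2/5; weight (1/4)·(2/5) = 1/10.
If it is in locker 2 (prior 1/4): locker 2 holds the prize so is unavailable; the attendant chooses uniformly among the 2 others, probability 1/2; weight (1/4)·(1/2) = 1/8.
If it is in locker 3 (prior 1/4): the attendant opened locker 3, so this case is ruled out; weight (1/4)·0 = 0.
If it is in locker 4 (prior 1/4): locker 2 is available but not opened; locker 3 gets probability (1 − 3/5)/2 = 1/5; weight (1/4)·(1/5) = 1/20.
The weights sum to 11/40.
So P(the prize voucher in locker 2 | the attendant opened locker 3) = (1/8) / (11/40) = 5/11.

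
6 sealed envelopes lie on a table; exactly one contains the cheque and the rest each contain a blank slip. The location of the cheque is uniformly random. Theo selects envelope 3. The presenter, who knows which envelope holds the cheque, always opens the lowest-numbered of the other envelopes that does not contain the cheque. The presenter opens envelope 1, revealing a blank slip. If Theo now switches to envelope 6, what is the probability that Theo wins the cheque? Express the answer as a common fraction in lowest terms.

1/5

Consider each possible location of the cheque in turn.
If it is in envelope 1 (prior 1/6): the presenter opened envelope 1, so this case is ruled out; weight (1/6)·0 = 0.
If it is in any of envelopes 2, 3, 4, 5, and 6 (prior 1/6 each): envelope 1 is the lowest-numbered option available, probability 1; weight (1/6)·1 = 1/6 each.
The weights sum to 5/6.
So P(the cheque in envelope 6 | the presenter opened envelope 1) = (1/6) / (5/6) = 1/5.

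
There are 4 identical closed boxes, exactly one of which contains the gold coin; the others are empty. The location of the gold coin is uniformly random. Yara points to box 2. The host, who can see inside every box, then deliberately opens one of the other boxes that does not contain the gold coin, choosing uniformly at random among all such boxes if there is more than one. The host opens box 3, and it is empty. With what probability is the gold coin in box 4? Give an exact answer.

3/8

Consider each possible location of the gold coin in turn.
If it is in either of boxes 1 and 4 (prior 1/4 each): the host has 2 equally likely choices, so probability 1/2; weight (1/4)·(1/2) = 1/8 each.
If it is in box 2 (prior 1/4): the host has 3 equally likely choices, so probability 1/3; weight (1/4)·(1/3) = 1/12.
If it is in box 3 (prior 1/4): the host opened box 3, so this case is ruled out; weight (1/4)·0 = 0.
The weights sum to 1/3.
So P(the gold coin in box 4 | the host opened box 3) = (1/8) / (1/3) = 3/8.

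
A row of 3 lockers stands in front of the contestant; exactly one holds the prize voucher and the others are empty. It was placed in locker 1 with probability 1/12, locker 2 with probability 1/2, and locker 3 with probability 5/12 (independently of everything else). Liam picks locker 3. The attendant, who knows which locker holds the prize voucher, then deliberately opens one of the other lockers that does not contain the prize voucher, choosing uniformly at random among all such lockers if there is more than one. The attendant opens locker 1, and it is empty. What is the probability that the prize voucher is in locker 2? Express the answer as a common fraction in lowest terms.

12/17

Condition on the true location of the prize voucher.
If it is in locker 1 (prior 1/12): the attendant opened locker 1, so this case is ruled out; weight (1/12)·0 = 0.
If it is in locker 2 (prior 1/2): the attendant has no choice, probability 1; weight (1/2)·1 = 1/2.
If it is in locker 3 (prior 5/12): the attendant has 2 equally likely choices, so probability 1/2; weight (5/12)·(1/2) = 5/24.
The weights sum to 17/24.
So P(the prize voucher in locker 2 | the attendant opened locker 1) = (1/2) / (17/24) = 12/17.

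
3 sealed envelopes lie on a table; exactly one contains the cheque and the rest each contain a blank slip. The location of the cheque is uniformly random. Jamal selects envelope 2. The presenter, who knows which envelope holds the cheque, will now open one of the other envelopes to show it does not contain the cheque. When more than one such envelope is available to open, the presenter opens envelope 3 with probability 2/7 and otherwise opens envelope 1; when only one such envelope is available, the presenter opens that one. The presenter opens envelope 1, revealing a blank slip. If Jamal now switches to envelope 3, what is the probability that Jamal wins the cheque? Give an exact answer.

7/12

Consider each possible location of the cheque in turn.
If it is in envelope 1 (prior 1/3): the presenter opened envelope 1, so this case is ruled out; weight (1/3)·0 = 0.
If it is in envelope 2 (prior 1/3): envelope 3 is available but not opened, probability 5/7; weight (1/3)·(5/7) = 5/21.
If it is in envelope 3 (prior 1/3): only envelope 1 is available, probability 1; weight (1/3)·1 = 1/3.
The weights sum to 4/7.
So P(the cheque in envelope 3 | the presenter opened envelope 1) = (1/3) / (4/7) = 7/12.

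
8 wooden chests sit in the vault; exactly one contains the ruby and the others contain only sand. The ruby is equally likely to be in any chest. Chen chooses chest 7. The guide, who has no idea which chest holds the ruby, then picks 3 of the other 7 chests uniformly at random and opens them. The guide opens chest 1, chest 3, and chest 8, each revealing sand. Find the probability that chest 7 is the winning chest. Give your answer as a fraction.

1/5

Because the guide chose which chests to open without knowing where the ruby is, the choice is independent of the prize location. Learning that none of the 3 opened chests holds the ruby simply rules out those 3 locations and leaves the remaining 5 chests still equally likely by symmetry.
So P(the ruby in chest 7) = 1/5.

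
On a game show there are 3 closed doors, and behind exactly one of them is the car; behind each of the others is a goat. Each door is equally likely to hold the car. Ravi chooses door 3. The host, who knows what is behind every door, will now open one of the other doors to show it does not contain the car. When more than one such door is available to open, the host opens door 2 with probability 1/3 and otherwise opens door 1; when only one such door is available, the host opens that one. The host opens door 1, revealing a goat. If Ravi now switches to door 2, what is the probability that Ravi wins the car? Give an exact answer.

Apply Bayes' rule, conditioning on where the car actually is.
If it is behind door 1 (prior 1/3): the host opened door 1, so this case is ruled out; weight (1/3)·0 = 0.
If it is behind door 2 (prior 1/3): only door 1 is available, probability 1; weight (1/3)·1 = 1/3.
If it is behind door 3 (prior 1/3): door 2 is available but not opened, probability 2/3; weight (1/3)·(2/3) = 2/9.
The weights sum to 5/9.
So P(the car behind door 2 | the host opened door 1) = (1/3) / (5/9) = 3/5.

3/5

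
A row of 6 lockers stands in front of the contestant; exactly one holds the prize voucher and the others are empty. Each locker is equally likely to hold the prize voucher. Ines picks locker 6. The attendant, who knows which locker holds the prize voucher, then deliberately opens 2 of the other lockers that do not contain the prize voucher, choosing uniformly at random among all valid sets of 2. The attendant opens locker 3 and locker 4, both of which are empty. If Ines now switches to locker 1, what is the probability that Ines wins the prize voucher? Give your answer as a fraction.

Apply Bayes' rule, conditioning on where the prize voucher actually is.
If it is in any of lockers 1, 2, and 5 (prior 1/6 each): the attendant has 6 equally likely choices, so probability 1/6; weight (1/6)·(1/6) = 1/36 each.
If it is in either of lockers 3 and 4 (prior 1/6 each): that locker was opened and seen not to hold the prize — ruled out; weight (1/6)·0 = 0 each.
If it is in locker 6 (prior 1/6): the attendant has 10 equally likely choices, so probability 1/10; weight (1/6)·(1/10) = 1/60.
The weights sum to 1/10.
So P(the prize voucher in locker 1 | the attendant opened locker 3 and locker 4) = (1/36) / (1/10) = 5/18.

5/18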